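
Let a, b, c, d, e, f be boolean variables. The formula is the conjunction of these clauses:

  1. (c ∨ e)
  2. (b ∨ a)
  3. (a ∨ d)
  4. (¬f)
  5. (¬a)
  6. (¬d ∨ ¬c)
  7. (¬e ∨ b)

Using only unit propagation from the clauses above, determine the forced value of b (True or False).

True

Unit clause (¬f) sets f = False.
(¬a) is a unit clause: a = False.
From (b ∨ a) and a = False: b = True.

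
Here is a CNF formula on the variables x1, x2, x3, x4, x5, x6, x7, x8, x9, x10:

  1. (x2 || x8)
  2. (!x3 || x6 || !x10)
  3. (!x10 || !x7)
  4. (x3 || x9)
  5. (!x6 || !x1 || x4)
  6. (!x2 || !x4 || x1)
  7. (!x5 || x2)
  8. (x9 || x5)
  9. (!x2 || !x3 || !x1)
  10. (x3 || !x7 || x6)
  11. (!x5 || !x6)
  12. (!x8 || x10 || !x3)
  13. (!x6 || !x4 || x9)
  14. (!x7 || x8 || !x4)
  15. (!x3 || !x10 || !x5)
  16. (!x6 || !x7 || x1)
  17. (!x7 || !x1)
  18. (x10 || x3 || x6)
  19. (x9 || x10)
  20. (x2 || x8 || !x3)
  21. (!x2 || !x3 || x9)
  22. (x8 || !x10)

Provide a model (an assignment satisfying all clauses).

x1=False  x2=False  x3=False  x4=True  x5=False  x6=True  x7=False  x8=True  x9=True  x10=False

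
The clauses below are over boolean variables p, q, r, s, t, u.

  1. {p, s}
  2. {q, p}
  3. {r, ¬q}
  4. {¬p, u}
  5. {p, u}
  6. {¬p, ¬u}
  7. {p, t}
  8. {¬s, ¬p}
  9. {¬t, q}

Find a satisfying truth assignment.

r occurs only positively in the remaining clauses — set r = True.
Branch on p: take p = False.
  then s is forced to True.
  then q is forced to True.
  then u is forced to True.
  then t is forced to True.

p=False, q=True, r=True, s=True, t=True, u=True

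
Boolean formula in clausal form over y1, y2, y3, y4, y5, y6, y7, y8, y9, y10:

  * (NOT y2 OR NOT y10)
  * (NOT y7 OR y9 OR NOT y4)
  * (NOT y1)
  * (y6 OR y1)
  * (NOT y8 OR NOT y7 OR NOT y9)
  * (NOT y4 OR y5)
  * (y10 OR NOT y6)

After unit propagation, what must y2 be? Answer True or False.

Unit clause (NOT y1) sets y1 = False.
(y6 OR y1) with y1 = False leaves only y6, so y6 = True.
(y10 OR NOT y6) with y6 = True leaves only y10, so y10 = True.
(NOT y2 OR NOT y10): since y10 = True, the clause reduces to (NOT y2). y2 = False.

False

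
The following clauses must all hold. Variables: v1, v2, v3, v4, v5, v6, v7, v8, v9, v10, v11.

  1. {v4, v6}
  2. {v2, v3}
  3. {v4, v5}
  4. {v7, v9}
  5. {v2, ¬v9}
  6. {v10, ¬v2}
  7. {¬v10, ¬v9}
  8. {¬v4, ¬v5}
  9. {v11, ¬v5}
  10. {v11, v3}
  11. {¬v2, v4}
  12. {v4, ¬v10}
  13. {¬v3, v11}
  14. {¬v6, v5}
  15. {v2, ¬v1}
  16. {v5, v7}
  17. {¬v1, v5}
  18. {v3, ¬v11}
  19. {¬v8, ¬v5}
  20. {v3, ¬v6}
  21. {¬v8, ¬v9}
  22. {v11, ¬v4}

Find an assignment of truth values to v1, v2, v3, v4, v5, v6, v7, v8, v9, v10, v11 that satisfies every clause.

v1 = F, v2 = T, v3 = T, v4 = T, v5 = F, v6 = F, v7 = T, v8 = T, v9 = F, v10 = T, v11 = T

v1 occurs only negated in the remaining clauses — set v1 = False.
Pure literal: v7 appears only positively; assign v7 = True.
Set v2 = True and propagate.
  then v10 is forced to True.
  then v9 is forced to False.
  then v4 is forced to True.
  then v5 is forced to False.
  then v6 is forced to False.
  then v11 is forced to True.
  then v3 is forced to True.
v8 is now unconstrained; take v8 = True.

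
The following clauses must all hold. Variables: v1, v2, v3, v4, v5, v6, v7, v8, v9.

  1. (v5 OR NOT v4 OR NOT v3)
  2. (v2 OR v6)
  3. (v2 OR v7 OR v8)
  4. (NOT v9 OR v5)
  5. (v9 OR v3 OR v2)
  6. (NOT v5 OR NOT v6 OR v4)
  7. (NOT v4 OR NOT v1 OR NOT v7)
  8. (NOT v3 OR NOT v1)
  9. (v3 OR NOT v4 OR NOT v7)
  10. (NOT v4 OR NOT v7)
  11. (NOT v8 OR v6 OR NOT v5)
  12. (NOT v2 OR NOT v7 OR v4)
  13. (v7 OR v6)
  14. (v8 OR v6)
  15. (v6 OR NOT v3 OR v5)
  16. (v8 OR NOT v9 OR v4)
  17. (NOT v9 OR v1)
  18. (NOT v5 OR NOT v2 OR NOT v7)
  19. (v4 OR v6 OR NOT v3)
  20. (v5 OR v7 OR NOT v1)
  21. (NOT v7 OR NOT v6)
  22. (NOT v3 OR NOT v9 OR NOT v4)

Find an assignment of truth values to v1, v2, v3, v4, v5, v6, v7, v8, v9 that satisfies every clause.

Try v1 = False.
  then v9 is forced to False.
Branch on v2: take v2 = True.
Set v3 = True and propagate.
The remaining clauses are satisfied by v4 = False, v5 = False, v6 = True, v7 = False, v8 = True.
Check each clause:
  1. (NOT v3 OR v5 OR NOT v4) — NOT v4 is true.
  2. (v2 OR v6) — v2 is true.
  3. (v8 OR v2 OR v7) — v8 is true.
  4. (v5 OR NOT v9) — NOT v9 is true.
  5. (v2 OR v9 OR v3) — v2 is true.
  6. (v4 OR NOT v6 OR NOT v5) — NOT v5 is true.
  7. (NOT v1 OR NOT v7 OR NOT v4) — NOT v7 is true.
  8. (NOT v3 OR NOT v1) — NOT v1 is true.
  9. (NOT v4 OR v3 OR NOT v7) — NOT v7 is true.
  10. (NOT v4 OR NOT v7) — NOT v7 is true.
  11. (v6 OR NOT v5 OR NOT v8) — NOT v5 is true.
  12. (v4 OR NOT v7 OR NOT v2) — NOT v7 is true.
  13. (v7 OR v6) — v6 is true.
  14. (v8 OR v6) — v8 is true.
  15. (v5 OR NOT v3 OR v6) — v6 is true.
  16. (v8 OR v4 OR NOT v9) — v8 is true.
  17. (v1 OR NOT v9) — NOT v9 is true.
  18. (NOT v5 OR NOT v2 OR NOT v7) — NOT v7 is true.
  19. (v6 OR NOT v3 OR v4) — v6 is true.
  20. (v7 OR v5 OR NOT v1) — NOT v1 is true.
  21. (NOT v6 OR NOT v7) — NOT v7 is true.
  22. (NOT v4 OR NOT v3 OR NOT v9) — NOT v4 is true.

v1=0, v2=1, v3=1, v4=0, v5=0, v6=1, v7=0, v8=1, v9=0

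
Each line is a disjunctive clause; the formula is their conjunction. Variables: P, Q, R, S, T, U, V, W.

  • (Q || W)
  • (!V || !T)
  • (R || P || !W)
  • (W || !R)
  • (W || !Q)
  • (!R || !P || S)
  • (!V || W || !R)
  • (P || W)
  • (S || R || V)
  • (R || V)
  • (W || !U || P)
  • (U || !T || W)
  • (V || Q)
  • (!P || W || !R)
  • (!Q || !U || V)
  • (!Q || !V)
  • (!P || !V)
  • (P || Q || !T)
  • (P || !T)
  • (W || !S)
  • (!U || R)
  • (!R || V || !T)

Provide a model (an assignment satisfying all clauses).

P = 0, Q = 0, R = 1, S = 0, T = 0, U = 1, V = 1, W = 1

Check each clause:
  1. (Q || W) — W is true.
  2. (!T || !V) — !T is true.
  3. (P || !W || R) — R is true.
  4. (W || !R) — W is true.
  5. (W || !Q) — W is true.
  6. (!P || !R || S) — !P is true.
  7. (!V || W || !R) — W is true.
  8. (W || P) — W is true.
  9. (R || S || V) — R is true.
  10. (V || R) — R is true.
  11. (W || !U || P) — W is true.
  12. (W || U || !T) — W is true.
  13. (Q || V) — V is true.
  14. (!P || W || !R) — W is true.
  15. (!Q || V || !U) — !Q is true.
  16. (!Q || !V) — !Q is true.
  17. (!P || !V) — !P is true.
  18. (!T || P || Q) — !T is true.
  19. (!T || P) — !T is true.
  20. (W || !S) — W is true.
  21. (!U || R) — R is true.
  22. (V || !T || !R) — !T is true.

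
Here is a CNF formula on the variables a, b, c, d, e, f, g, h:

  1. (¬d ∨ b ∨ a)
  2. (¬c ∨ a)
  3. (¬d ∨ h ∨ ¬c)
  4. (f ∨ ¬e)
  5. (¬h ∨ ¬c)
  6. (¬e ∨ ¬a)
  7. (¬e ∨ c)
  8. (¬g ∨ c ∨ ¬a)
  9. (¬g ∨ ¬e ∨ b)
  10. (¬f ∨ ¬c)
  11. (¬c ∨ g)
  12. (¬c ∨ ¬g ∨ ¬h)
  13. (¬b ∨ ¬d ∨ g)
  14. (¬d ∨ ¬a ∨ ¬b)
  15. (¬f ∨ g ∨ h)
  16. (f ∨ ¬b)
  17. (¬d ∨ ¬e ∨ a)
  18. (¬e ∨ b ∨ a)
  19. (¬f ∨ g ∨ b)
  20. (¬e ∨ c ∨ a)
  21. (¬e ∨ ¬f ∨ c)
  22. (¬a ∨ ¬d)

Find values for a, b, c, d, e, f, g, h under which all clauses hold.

d occurs only negated in the remaining clauses — set d = False.
Pure literal: e appears only negated; assign e = False.
Try a = False.
  then c is forced to False.
Branch on b: take b = False.
Set f = False and propagate.
g, h are now unconstrained; take g = True, h = False.

a = False, b = False, c = False, d = False, e = False, f = False, g = True, h = False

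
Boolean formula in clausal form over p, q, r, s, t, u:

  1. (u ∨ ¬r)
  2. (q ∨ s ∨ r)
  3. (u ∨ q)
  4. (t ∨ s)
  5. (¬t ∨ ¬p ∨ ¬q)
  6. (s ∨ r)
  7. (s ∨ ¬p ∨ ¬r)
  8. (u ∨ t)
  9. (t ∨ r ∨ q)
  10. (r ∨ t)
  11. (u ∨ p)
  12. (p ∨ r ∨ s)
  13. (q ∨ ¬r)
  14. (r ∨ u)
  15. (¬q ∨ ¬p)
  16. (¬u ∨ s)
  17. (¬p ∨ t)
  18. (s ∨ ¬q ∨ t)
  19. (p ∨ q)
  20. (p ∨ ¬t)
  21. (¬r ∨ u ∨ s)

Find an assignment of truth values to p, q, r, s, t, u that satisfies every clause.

p=1, q=0, r=0, s=1, t=1, u=1

Check each clause:
  1. (u ∨ ¬r) — ¬r is true.
  2. (s ∨ q ∨ r) — s is true.
  3. (u ∨ q) — u is true.
  4. (s ∨ t) — s is true.
  5. (¬t ∨ ¬p ∨ ¬q) — ¬q is true.
  6. (r ∨ s) — s is true.
  7. (¬r ∨ ¬p ∨ s) — s is true.
  8. (u ∨ t) — t is true.
  9. (r ∨ t ∨ q) — t is true.
  10. (r ∨ t) — t is true.
  11. (u ∨ p) — p is true.
  12. (p ∨ s ∨ r) — p is true.
  13. (q ∨ ¬r) — ¬r is true.
  14. (u ∨ r) — u is true.
  15. (¬q ∨ ¬p) — ¬q is true.
  16. (¬u ∨ s) — s is true.
  17. (t ∨ ¬p) — t is true.
  18. (s ∨ ¬q ∨ t) — s is true.
  19. (q ∨ p) — p is true.
  20. (p ∨ ¬t) — p is true.
  21. (¬r ∨ s ∨ u) — s is true.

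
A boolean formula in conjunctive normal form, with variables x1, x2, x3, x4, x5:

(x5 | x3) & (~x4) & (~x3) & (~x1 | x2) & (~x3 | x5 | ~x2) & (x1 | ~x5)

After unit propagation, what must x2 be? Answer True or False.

True

(~x4) is a unit clause: x4 = False.
(~x3) is a unit clause: x3 = False.
In (x3 | x5), x3 is now false; x5 must hold, so x5 = True.
In (~x5 | x1), ~x5 is now false; x1 must hold, so x1 = True.
(x2 | ~x1) with x1 = True leaves only x2, so x2 = True.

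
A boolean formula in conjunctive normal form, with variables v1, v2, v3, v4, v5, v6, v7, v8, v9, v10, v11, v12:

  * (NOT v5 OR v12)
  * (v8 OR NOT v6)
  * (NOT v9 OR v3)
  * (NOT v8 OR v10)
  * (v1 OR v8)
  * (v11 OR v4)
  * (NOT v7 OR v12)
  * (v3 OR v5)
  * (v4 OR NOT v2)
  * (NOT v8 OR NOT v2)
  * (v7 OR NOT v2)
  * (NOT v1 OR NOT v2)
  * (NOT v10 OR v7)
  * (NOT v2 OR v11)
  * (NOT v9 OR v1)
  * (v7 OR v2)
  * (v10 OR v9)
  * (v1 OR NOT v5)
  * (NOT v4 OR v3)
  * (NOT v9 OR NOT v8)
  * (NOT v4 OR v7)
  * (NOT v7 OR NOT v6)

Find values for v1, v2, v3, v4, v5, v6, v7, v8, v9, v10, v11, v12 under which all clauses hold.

v1 = False  v2 = False  v3 = True  v4 = True  v5 = False  v6 = False  v7 = True  v8 = True  v9 = False  v10 = True  v11 = False  v12 = True

Check each clause:
  1. (v12 OR NOT v5) — NOT v5 is true.
  2. (v8 OR NOT v6) — v8 is true.
  3. (v3 OR NOT v9) — v3 is true.
  4. (v10 OR NOT v8) — v10 is true.
  5. (v1 OR v8) — v8 is true.
  6. (v4 OR v11) — v4 is true.
  7. (NOT v7 OR v12) — v12 is true.
  8. (v3 OR v5) — v3 is true.
  9. (v4 OR NOT v2) — v4 is true.
  10. (NOT v2 OR NOT v8) — NOT v2 is true.
  11. (v7 OR NOT v2) — NOT v2 is true.
  12. (NOT v2 OR NOT v1) — NOT v2 is true.
  13. (v7 OR NOT v10) — v7 is true.
  14. (v11 OR NOT v2) — NOT v2 is true.
  15. (NOT v9 OR v1) — NOT v9 is true.
  16. (v2 OR v7) — v7 is true.
  17. (v9 OR v10) — v10 is true.
  18. (NOT v5 OR v1) — NOT v5 is true.
  19. (NOT v4 OR v3) — v3 is true.
  20. (NOT v8 OR NOT v9) — NOT v9 is true.
  21. (NOT v4 OR v7) — v7 is true.
  22. (NOT v7 OR NOT v6) — NOT v6 is true.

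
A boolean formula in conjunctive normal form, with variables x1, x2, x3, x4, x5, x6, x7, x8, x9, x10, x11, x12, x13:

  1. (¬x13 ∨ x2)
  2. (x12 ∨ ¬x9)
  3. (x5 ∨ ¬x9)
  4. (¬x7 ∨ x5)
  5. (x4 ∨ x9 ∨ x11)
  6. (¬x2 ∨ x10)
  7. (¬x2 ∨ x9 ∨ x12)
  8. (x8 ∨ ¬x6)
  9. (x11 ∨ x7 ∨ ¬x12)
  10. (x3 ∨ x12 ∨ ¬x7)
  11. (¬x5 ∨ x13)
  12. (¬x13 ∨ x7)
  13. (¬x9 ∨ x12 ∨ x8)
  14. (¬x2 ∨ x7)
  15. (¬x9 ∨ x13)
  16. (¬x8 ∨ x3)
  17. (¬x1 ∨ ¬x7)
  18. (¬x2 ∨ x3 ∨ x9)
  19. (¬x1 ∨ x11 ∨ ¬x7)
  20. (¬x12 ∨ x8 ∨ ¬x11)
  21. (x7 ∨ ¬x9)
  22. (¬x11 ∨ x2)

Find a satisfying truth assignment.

x1 = 0, x2 = 1, x3 = 1, x4 = 0, x5 = 1, x6 = 0, x7 = 1, x8 = 0, x9 = 1, x10 = 1, x11 = 0, x12 = 1, x13 = 1

Check each clause:
  1. (¬x13 ∨ x2) — x2 is true.
  2. (¬x9 ∨ x12) — x12 is true.
  3. (¬x9 ∨ x5) — x5 is true.
  4. (¬x7 ∨ x5) — x5 is true.
  5. (x11 ∨ x4 ∨ x9) — x9 is true.
  6. (x10 ∨ ¬x2) — x10 is true.
  7. (x12 ∨ x9 ∨ ¬x2) — x9 is true.
  8. (x8 ∨ ¬x6) — ¬x6 is true.
  9. (x7 ∨ ¬x12 ∨ x11) — x7 is true.
  10. (x3 ∨ ¬x7 ∨ x12) — x3 is true.
  11. (¬x5 ∨ x13) — x13 is true.
  12. (¬x13 ∨ x7) — x7 is true.
  13. (x12 ∨ ¬x9 ∨ x8) — x12 is true.
  14. (¬x2 ∨ x7) — x7 is true.
  15. (¬x9 ∨ x13) — x13 is true.
  16. (¬x8 ∨ x3) — ¬x8 is true.
  17. (¬x1 ∨ ¬x7) — ¬x1 is true.
  18. (x3 ∨ ¬x2 ∨ x9) — x9 is true.
  19. (x11 ∨ ¬x7 ∨ ¬x1) — ¬x1 is true.
  20. (¬x11 ∨ x8 ∨ ¬x12) — ¬x11 is true.
  21. (¬x9 ∨ x7) — x7 is true.
  22. (x2 ∨ ¬x11) — x2 is true.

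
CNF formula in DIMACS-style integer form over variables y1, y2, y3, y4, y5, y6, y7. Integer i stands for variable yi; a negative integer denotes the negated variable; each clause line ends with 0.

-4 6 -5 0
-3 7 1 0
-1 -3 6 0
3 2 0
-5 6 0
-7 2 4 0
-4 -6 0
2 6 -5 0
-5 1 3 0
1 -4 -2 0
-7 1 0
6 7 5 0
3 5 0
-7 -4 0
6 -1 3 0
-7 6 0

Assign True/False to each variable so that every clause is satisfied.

y1 = True, y2 = True, y3 = True, y4 = False, y5 = True, y6 = True, y7 = False

Check each clause:
  1. (y6 | ~y4 | ~y5) — ~y4 is true.
  2. (y1 | ~y3 | y7) — y1 is true.
  3. (~y3 | ~y1 | y6) — y6 is true.
  4. (y3 | y2) — y2 is true.
  5. (y6 | ~y5) — y6 is true.
  6. (y4 | ~y7 | y2) — ~y7 is true.
  7. (~y4 | ~y6) — ~y4 is true.
  8. (y6 | y2 | ~y5) — y2 is true.
  9. (~y5 | y3 | y1) — y3 is true.
  10. (~y4 | y1 | ~y2) — y1 is true.
  11. (y1 | ~y7) — y1 is true.
  12. (y7 | y5 | y6) — y5 is true.
  13. (y5 | y3) — y3 is true.
  14. (~y7 | ~y4) — ~y7 is true.
  15. (~y1 | y3 | y6) — y3 is true.
  16. (~y7 | y6) — ~y7 is true.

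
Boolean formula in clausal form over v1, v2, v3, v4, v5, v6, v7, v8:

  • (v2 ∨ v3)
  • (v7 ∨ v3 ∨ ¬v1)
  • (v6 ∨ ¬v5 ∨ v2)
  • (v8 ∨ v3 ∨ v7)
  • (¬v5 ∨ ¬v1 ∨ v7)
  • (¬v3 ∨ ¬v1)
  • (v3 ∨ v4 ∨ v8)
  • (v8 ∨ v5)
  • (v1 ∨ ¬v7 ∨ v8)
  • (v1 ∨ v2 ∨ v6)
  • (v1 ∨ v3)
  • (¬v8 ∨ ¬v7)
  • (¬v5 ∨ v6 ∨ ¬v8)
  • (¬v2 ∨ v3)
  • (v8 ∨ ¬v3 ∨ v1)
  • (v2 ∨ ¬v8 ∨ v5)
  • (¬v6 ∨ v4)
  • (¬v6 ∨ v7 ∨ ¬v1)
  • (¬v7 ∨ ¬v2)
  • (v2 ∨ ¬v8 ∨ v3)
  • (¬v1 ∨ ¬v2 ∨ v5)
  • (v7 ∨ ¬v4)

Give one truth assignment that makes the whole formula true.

Set v1 = False and propagate.
  then v3 is forced to True.
  then v8 is forced to True.
  then v7 is forced to False.
  then v4 is forced to False.
  then v6 is forced to False.
  then v2 is forced to True.
  then v5 is forced to False.

v1=False, v2=True, v3=True, v4=False, v5=False, v6=False, v7=False, v8=True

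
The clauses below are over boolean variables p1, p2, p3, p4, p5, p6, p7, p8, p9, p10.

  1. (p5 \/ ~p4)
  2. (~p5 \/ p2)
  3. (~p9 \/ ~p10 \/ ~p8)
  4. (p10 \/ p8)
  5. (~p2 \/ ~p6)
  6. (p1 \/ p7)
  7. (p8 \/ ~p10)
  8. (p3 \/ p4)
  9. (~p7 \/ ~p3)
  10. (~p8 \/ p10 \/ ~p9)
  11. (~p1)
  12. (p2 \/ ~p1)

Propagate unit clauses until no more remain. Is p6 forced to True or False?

False

(~p1) stands alone — p1 = False.
In (p7 \/ p1), p1 is now false; p7 must hold, so p7 = True.
(~p7 \/ ~p3): since p7 = True, the clause reduces to (~p3). p3 = False.
From (p4 \/ p3) and p3 = False: p4 = True.
(~p4 \/ p5): since p4 = True, the clause reduces to (p5). p5 = True.
In (~p5 \/ p2), ~p5 is now false; p2 must hold, so p2 = True.
(~p6 \/ ~p2): since p2 = True, the clause reduces to (~p6). p6 = False.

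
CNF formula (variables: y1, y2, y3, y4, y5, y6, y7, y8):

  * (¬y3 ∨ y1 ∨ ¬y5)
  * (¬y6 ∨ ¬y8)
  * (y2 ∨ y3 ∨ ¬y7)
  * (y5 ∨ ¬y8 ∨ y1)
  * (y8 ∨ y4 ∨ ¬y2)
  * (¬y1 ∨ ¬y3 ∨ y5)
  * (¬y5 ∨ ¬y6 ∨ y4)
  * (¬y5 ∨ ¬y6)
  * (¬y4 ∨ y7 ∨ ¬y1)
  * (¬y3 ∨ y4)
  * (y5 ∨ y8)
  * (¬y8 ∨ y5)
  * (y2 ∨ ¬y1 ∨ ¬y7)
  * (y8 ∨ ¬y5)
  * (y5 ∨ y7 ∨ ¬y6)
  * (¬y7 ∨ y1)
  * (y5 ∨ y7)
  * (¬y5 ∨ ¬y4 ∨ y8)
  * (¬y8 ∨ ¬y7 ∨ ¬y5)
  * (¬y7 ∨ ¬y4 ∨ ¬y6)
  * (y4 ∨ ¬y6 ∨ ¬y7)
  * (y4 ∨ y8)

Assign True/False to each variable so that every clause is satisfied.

y1=F, y2=T, y3=F, y4=T, y5=T, y6=F, y7=F, y8=T

Check each clause:
  1. (y1 ∨ ¬y5 ∨ ¬y3) — ¬y3 is true.
  2. (¬y6 ∨ ¬y8) — ¬y6 is true.
  3. (y2 ∨ ¬y7 ∨ y3) — ¬y7 is true.
  4. (¬y8 ∨ y1 ∨ y5) — y5 is true.
  5. (y4 ∨ ¬y2 ∨ y8) — y8 is true.
  6. (¬y1 ∨ y5 ∨ ¬y3) — y5 is true.
  7. (y4 ∨ ¬y5 ∨ ¬y6) — ¬y6 is true.
  8. (¬y6 ∨ ¬y5) — ¬y6 is true.
  9. (y7 ∨ ¬y1 ∨ ¬y4) — ¬y1 is true.
  10. (¬y3 ∨ y4) — y4 is true.
  11. (y8 ∨ y5) — y8 is true.
  12. (y5 ∨ ¬y8) — y5 is true.
  13. (¬y7 ∨ ¬y1 ∨ y2) — ¬y7 is true.
  14. (y8 ∨ ¬y5) — y8 is true.
  15. (y7 ∨ y5 ∨ ¬y6) — ¬y6 is true.
  16. (¬y7 ∨ y1) — ¬y7 is true.
  17. (y5 ∨ y7) — y5 is true.
  18. (y8 ∨ ¬y5 ∨ ¬y4) — y8 is true.
  19. (¬y5 ∨ ¬y8 ∨ ¬y7) — ¬y7 is true.
  20. (¬y7 ∨ ¬y6 ∨ ¬y4) — ¬y7 is true.
  21. (y4 ∨ ¬y7 ∨ ¬y6) — ¬y7 is true.
  22. (y8 ∨ y4) — y8 is true.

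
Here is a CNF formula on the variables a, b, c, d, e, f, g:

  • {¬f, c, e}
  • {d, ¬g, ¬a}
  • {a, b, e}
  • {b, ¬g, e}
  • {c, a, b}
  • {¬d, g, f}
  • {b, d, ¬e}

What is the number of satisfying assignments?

Split on b, then e.
  b=1, e=1: c free; 12 ways for (a,d,f,g) × 2^1 = 24.
  b=1, e=0: 17 of the 32 assignments to (a,c,d,f,g) work.
  b=0, e=1: 9 of the 32 assignments to (a,c,d,f,g) work.
  b=0, e=0: remaining (a,c,d,f,g) ∈ {(1,0,0,0,0); (1,1,0,0,0); (1,1,0,1,0); (1,1,1,1,0)} — 4.
Total: 24 + 17 + 9 + 4 = 54.

54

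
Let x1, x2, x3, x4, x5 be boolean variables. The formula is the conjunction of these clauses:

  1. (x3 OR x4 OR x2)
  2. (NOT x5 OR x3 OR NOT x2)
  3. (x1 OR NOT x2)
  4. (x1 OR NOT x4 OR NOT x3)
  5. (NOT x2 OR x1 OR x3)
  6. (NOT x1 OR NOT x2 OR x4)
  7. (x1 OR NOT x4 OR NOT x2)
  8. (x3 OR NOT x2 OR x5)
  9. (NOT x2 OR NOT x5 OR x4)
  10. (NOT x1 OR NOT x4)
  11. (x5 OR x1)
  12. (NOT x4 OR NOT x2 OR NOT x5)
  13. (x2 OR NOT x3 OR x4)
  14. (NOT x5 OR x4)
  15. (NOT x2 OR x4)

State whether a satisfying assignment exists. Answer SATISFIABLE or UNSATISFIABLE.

SATISFIABLE

Try x1 = False.
  then x2 is forced to False.
  then x5 is forced to True.
  then x4 is forced to True.
  then x3 is forced to False.
Every clause has at least one true literal under this assignment.
So x1=False, x2=False, x3=False, x4=True, x5=True is a satisfying assignment.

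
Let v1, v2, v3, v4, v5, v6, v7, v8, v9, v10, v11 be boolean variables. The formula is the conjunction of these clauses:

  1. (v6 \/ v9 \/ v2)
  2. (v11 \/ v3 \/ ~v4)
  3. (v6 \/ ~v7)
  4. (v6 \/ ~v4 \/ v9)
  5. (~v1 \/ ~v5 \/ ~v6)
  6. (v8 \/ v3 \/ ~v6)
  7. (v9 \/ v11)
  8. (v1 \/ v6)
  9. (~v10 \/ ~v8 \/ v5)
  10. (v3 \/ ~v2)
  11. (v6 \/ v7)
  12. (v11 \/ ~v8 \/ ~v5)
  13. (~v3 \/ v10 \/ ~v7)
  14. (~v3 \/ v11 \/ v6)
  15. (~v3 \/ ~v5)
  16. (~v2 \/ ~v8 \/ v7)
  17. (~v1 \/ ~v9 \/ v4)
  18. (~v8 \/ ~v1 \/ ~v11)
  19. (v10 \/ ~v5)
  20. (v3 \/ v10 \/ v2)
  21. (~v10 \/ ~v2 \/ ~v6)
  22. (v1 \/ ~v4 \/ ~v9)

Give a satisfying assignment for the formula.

v1 = True  v2 = False  v3 = True  v4 = True  v5 = False  v6 = True  v7 = False  v8 = False  v9 = True  v10 = False  v11 = True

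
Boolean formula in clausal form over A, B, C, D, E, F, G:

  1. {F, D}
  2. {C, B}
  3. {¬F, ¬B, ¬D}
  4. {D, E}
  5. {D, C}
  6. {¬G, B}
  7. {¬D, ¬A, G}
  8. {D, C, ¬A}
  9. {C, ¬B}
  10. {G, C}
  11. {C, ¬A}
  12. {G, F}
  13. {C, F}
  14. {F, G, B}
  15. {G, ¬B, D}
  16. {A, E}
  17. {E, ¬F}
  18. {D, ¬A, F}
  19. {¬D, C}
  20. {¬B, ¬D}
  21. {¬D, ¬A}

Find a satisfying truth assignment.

A = F, B = F, C = T, D = F, E = T, F = T, G = F

Pure literal: C appears only positively; assign C = True.
E occurs only positively in the remaining clauses — set E = True.
Set A = False and propagate.
Try B = False.
  then G is forced to False.
  then F is forced to True.
D is now unconstrained; take D = False.
Check each clause:
  1. {F, D} — F is true.
  2. {C, B} — C is true.
  3. {¬D, ¬B, ¬F} — ¬D is true.
  4. {D, E} — E is true.
  5. {D, C} — C is true.
  6. {B, ¬G} — ¬G is true.
  7. {¬D, G, ¬A} — ¬D is true.
  8. {¬A, D, C} — C is true.
  9. {C, ¬B} — C is true.
  10. {C, G} — C is true.
  11. {C, ¬A} — C is true.
  12. {G, F} — F is true.
  13. {C, F} — C is true.
  14. {B, F, G} — F is true.
  15. {¬B, G, D} — ¬B is true.
  16. {E, A} — E is true.
  17. {E, ¬F} — E is true.
  18. {D, ¬A, F} — F is true.
  19. {¬D, C} — C is true.
  20. {¬B, ¬D} — ¬D is true.
  21. {¬A, ¬D} — ¬D is true.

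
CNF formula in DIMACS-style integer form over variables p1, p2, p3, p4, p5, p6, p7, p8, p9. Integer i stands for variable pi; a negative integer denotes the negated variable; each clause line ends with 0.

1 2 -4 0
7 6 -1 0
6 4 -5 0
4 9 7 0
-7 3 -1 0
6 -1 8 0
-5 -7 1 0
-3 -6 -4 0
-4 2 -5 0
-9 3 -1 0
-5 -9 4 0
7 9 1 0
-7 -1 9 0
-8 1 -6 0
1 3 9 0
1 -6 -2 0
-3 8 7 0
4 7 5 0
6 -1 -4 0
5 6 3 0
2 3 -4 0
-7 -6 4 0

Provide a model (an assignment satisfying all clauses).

p1=F, p2=T, p3=F, p4=T, p5=T, p6=F, p7=F, p8=F, p9=T

Branch on p1: take p1 = False.
Try p2 = True.
  then p6 is forced to False.
For the remaining variables, p3 = False, p4 = True, p5 = True, p7 = False, p8 = False, p9 = True works.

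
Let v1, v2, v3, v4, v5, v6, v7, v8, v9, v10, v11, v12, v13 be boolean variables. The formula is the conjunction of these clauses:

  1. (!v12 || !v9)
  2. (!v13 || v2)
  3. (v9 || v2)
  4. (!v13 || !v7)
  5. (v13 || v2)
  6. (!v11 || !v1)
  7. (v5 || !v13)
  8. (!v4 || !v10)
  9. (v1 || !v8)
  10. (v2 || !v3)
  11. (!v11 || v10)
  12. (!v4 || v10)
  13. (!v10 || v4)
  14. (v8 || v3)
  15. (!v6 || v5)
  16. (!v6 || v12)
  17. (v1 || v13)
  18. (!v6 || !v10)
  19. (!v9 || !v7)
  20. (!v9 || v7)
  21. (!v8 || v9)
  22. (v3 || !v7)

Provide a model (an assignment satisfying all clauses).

v1=1, v2=1, v3=1, v4=0, v5=1, v6=0, v7=1, v8=0, v9=0, v10=0, v11=0, v12=0, v13=0

Pure literal: v2 appears only positively; assign v2 = True.
Pure literal: v5 appears only positively; assign v5 = True.
Try v1 = True.
  then v11 is forced to False.
Set v3 = True and propagate.
The remaining clauses are satisfied by v4 = False, v6 = False, v7 = True, v8 = False, v9 = False, v10 = False, v12 = False, v13 = False.
Every clause has at least one true literal under this assignment.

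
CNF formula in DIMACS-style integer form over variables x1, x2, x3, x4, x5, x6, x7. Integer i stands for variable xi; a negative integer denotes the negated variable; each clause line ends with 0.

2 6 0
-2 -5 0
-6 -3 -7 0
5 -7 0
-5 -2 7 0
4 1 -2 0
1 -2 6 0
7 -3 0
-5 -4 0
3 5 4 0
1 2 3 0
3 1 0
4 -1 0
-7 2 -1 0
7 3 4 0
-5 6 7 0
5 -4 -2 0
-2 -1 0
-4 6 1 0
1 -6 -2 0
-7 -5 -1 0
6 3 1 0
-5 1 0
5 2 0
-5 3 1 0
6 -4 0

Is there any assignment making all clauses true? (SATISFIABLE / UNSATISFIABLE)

UNSATISFIABLE

x1 = True:
  propagation gives x4=True, x5=False, x7=False, x3=False; an empty clause results — contradiction.
x1 = False:
  propagation gives x3=True, x7=True, x6=False, x2=True; an empty clause results — contradiction.
Every branch closes, so no satisfying assignment exists.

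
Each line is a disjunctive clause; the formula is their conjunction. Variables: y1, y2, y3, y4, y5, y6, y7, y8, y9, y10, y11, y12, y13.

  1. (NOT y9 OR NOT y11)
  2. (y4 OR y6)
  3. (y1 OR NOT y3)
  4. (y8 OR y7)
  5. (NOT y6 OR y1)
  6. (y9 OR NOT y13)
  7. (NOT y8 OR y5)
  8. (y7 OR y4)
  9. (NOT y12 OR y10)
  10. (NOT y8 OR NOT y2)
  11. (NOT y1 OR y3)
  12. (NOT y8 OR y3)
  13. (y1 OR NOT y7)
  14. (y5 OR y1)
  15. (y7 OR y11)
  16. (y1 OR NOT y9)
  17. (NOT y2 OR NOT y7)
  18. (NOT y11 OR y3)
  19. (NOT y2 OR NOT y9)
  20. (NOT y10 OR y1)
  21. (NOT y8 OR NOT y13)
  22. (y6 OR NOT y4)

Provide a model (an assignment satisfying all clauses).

Pure literal: y2 appears only negated; assign y2 = False.
Pure literal: y5 appears only positively; assign y5 = True.
Try y1 = True.
  then y3 is forced to True.
Branch on y4: take y4 = False.
  then y6 is forced to True.
  then y7 is forced to True.
For the remaining variables, y8 = False, y9 = True, y10 = True, y11 = False, y12 = False, y13 = True works.

y1=True  y2=False  y3=True  y4=False  y5=True  y6=True  y7=True  y8=False  y9=True  y10=True  y11=False  y12=False  y13=True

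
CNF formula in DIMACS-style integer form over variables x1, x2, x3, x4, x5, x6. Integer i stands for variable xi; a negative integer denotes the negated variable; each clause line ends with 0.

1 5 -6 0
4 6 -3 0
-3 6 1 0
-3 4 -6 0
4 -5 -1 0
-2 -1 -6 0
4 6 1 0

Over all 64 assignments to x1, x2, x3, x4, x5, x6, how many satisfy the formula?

25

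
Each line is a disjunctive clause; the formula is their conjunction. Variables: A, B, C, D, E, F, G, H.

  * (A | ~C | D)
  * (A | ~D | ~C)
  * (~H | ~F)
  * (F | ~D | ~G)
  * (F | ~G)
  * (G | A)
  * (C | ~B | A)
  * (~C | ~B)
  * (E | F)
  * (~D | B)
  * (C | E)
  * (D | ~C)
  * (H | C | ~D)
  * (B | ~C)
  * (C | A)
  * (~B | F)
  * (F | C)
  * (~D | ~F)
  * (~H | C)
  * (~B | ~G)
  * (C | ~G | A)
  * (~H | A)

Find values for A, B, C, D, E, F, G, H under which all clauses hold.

Pure literal: A appears only positively; assign A = True.
Pure literal: E appears only positively; assign E = True.
Set B = False and propagate.
  then D is forced to False.
  then C is forced to False.
  then F is forced to True.
  then H is forced to False.
G is now unconstrained; take G = False.
Every clause has at least one true literal under this assignment.

A=T, B=F, C=F, D=F, E=T, F=T, G=F, H=F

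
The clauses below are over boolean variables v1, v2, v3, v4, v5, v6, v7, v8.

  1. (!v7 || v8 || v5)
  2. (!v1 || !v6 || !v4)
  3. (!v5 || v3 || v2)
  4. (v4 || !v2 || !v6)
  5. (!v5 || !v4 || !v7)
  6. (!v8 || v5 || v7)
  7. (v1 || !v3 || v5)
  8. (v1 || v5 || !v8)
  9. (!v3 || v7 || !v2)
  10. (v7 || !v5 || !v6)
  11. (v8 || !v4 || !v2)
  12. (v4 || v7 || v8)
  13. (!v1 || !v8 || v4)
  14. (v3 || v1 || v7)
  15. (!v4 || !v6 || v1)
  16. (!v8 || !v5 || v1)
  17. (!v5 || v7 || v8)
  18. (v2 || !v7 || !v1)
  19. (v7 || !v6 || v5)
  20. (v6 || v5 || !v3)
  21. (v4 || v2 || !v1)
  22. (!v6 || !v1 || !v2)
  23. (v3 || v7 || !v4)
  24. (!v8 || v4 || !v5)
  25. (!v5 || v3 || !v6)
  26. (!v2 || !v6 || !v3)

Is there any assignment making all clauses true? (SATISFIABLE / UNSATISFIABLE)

SATISFIABLE

Set v1 = False and propagate.
Branch on v2: take v2 = False.
For the remaining variables, v3 = True, v4 = False, v5 = True, v6 = False, v7 = True, v8 = False works.
So v1=0  v2=0  v3=1  v4=0  v5=1  v6=0  v7=1  v8=0 is a satisfying assignment.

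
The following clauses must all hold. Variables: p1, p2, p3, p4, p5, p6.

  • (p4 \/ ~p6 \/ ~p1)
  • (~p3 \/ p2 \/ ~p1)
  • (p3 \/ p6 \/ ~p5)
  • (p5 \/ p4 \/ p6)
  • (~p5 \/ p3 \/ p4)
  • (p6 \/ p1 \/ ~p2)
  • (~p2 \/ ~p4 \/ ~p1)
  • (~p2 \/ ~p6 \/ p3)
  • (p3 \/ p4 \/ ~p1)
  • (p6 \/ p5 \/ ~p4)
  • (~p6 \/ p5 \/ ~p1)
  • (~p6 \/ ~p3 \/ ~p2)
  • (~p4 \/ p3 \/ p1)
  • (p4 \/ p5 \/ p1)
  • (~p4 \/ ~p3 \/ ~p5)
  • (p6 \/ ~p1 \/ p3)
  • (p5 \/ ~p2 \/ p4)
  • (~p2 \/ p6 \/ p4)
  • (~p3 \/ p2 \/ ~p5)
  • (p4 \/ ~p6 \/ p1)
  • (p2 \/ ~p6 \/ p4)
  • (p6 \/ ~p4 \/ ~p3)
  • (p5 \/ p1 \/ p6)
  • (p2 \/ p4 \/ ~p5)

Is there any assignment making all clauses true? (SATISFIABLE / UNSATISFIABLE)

SATISFIABLE

Set p1 = True and propagate.
Set p2 = False and propagate.
  then p3 is forced to False.
  then p4 is forced to True.
  then p6 is forced to True.
  then p5 is forced to True.
Every clause has at least one true literal under this assignment.
So p1 = True, p2 = False, p3 = False, p4 = True, p5 = True, p6 = True is a satisfying assignment.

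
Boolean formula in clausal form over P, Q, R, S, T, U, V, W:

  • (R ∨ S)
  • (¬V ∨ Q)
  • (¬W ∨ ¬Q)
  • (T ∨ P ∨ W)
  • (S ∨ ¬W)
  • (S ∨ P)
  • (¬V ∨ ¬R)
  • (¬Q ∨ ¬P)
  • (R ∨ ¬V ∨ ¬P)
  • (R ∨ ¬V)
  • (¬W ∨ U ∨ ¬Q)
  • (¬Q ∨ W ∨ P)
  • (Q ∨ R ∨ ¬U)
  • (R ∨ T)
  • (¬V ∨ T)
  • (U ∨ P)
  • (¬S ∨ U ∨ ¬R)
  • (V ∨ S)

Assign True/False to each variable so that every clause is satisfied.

P=T, Q=F, R=T, S=T, T=T, U=T, V=F, W=F

Check each clause:
  1. (R ∨ S) — R is true.
  2. (Q ∨ ¬V) — ¬V is true.
  3. (¬W ∨ ¬Q) — ¬W is true.
  4. (T ∨ P ∨ W) — P is true.
  5. (¬W ∨ S) — ¬W is true.
  6. (S ∨ P) — P is true.
  7. (¬V ∨ ¬R) — ¬V is true.
  8. (¬P ∨ ¬Q) — ¬Q is true.
  9. (R ∨ ¬P ∨ ¬V) — ¬V is true.
  10. (¬V ∨ R) — ¬V is true.
  11. (¬Q ∨ ¬W ∨ U) — ¬W is true.
  12. (P ∨ ¬Q ∨ W) — P is true.
  13. (¬U ∨ R ∨ Q) — R is true.
  14. (T ∨ R) — R is true.
  15. (¬V ∨ T) — ¬V is true.
  16. (U ∨ P) — P is true.
  17. (¬R ∨ ¬S ∨ U) — U is true.
  18. (S ∨ V) — S is true.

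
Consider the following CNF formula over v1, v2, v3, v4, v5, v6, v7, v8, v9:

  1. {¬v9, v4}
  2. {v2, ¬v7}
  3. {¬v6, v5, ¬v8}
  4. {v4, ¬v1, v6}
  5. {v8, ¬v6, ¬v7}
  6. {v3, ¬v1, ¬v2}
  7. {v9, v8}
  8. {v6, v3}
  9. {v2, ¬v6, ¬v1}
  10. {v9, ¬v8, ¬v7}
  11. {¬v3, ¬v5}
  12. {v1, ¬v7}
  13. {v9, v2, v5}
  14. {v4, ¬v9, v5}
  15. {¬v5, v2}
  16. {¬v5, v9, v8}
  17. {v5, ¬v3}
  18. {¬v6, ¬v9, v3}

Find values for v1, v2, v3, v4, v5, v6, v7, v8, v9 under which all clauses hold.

v1 = 0  v2 = 1  v3 = 0  v4 = 0  v5 = 1  v6 = 1  v7 = 0  v8 = 1  v9 = 0

Pure literal: v7 appears only negated; assign v7 = False.
Set v1 = False and propagate.
Branch on v2: take v2 = True.
Try v3 = False.
  then v6 is forced to True.
  then v9 is forced to False.
  then v8 is forced to True.
  then v5 is forced to True.
v4 is now unconstrained; take v4 = False.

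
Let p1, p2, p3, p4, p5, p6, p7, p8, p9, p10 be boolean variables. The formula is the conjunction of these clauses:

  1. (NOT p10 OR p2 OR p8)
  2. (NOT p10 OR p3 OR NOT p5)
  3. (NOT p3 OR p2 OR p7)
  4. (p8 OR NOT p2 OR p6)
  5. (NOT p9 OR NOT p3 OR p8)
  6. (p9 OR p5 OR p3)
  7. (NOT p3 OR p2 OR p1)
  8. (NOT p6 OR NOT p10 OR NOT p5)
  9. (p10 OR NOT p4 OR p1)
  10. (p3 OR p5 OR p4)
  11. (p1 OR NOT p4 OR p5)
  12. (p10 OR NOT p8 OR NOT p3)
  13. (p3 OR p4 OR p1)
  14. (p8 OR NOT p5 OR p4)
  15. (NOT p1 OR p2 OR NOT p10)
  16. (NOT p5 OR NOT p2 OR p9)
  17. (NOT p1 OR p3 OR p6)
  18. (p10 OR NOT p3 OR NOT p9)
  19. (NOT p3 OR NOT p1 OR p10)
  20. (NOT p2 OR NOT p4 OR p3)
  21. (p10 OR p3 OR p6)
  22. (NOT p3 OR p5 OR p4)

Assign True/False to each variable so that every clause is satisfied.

p1=T, p2=T, p3=F, p4=F, p5=T, p6=T, p7=T, p8=T, p9=T, p10=F

Pure literal: p7 appears only positively; assign p7 = True.
Set p1 = True and propagate.
Set p2 = True and propagate.
Branch on p3: take p3 = False.
  then p6 is forced to True.
  then p4 is forced to False.
  then p5 is forced to True.
  then p10 is forced to False.
  then p8 is forced to True.
  then p9 is forced to True.
Every clause has at least one true literal under this assignment.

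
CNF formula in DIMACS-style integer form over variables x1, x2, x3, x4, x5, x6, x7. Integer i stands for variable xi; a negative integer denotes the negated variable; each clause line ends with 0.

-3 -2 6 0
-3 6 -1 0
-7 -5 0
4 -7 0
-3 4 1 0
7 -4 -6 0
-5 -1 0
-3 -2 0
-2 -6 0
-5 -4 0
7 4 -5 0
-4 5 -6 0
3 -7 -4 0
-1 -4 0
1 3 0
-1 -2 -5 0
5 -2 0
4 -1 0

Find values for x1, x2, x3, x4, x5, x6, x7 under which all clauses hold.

x1 = False, x2 = False, x3 = True, x4 = True, x5 = False, x6 = False, x7 = False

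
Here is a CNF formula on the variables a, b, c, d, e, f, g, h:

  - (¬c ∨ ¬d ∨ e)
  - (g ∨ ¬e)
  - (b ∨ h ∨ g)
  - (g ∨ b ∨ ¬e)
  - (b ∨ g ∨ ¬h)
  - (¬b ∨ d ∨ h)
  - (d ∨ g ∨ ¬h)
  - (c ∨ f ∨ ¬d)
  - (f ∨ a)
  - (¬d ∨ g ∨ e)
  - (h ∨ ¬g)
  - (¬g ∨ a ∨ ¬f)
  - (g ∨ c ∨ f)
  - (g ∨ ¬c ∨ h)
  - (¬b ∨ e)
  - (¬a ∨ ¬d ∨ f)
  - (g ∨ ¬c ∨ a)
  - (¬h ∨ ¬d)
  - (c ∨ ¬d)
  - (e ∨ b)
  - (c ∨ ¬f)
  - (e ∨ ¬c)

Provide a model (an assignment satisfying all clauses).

Try a = True.
Branch on b: take b = False.
  then e is forced to True.
  then g is forced to True.
  then h is forced to True.
  then d is forced to False.
For the remaining variables, c = False, f = False works.

a = T, b = F, c = F, d = F, e = T, f = F, g = T, h = T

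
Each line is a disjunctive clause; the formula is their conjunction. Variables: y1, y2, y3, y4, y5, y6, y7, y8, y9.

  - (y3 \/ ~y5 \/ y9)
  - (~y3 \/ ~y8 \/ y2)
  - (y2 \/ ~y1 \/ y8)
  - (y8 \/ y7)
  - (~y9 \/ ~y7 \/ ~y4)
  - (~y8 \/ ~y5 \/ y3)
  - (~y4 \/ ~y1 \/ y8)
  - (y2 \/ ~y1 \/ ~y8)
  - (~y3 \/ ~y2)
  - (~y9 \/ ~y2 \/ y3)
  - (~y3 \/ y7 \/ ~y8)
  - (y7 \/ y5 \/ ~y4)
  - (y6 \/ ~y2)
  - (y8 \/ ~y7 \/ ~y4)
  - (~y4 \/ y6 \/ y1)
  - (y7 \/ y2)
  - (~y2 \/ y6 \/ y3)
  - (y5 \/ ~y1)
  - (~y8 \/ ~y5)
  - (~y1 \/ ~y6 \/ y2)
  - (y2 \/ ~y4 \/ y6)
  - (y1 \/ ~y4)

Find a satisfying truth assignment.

y1=F, y2=F, y3=T, y4=F, y5=T, y6=F, y7=T, y8=F, y9=F

y4 occurs only negated in the remaining clauses — set y4 = False.
Set y1 = False and propagate.
Try y2 = False.
  then y7 is forced to True.
Set y3 = True and propagate.
  then y8 is forced to False.
y5, y6, y9 are now unconstrained; take y5 = True, y6 = False, y9 = False.
Every clause has at least one true literal under this assignment.
Check each clause:
  1. (y3 \/ ~y5 \/ y9) — y3 is true.
  2. (y2 \/ ~y8 \/ ~y3) — ~y8 is true.
  3. (y8 \/ y2 \/ ~y1) — ~y1 is true.
  4. (y7 \/ y8) — y7 is true.
  5. (~y4 \/ ~y9 \/ ~y7) — ~y4 is true.
  6. (~y5 \/ y3 \/ ~y8) — ~y8 is true.
  7. (~y1 \/ y8 \/ ~y4) — ~y4 is true.
  8. (~y8 \/ y2 \/ ~y1) — ~y8 is true.
  9. (~y3 \/ ~y2) — ~y2 is true.
  10. (~y2 \/ ~y9 \/ y3) — y3 is true.
  11. (y7 \/ ~y3 \/ ~y8) — ~y8 is true.
  12. (~y4 \/ y5 \/ y7) — ~y4 is true.
  13. (~y2 \/ y6) — ~y2 is true.
  14. (~y7 \/ ~y4 \/ y8) — ~y4 is true.
  15. (~y4 \/ y1 \/ y6) — ~y4 is true.
  16. (y7 \/ y2) — y7 is true.
  17. (y6 \/ y3 \/ ~y2) — y3 is true.
  18. (y5 \/ ~y1) — y5 is true.
  19. (~y8 \/ ~y5) — ~y8 is true.
  20. (y2 \/ ~y6 \/ ~y1) — ~y6 is true.
  21. (~y4 \/ y6 \/ y2) — ~y4 is true.
  22. (y1 \/ ~y4) — ~y4 is true.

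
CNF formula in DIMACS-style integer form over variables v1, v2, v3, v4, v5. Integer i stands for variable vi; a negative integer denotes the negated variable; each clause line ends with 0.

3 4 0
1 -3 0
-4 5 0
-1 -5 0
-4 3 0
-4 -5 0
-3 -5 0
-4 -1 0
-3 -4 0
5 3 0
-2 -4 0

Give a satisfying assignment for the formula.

v1=T, v2=T, v3=T, v4=F, v5=F

Check each clause:
  1. {v4, v3} — v3 is true.
  2. {¬v3, v1} — v1 is true.
  3. {v5, ¬v4} — ¬v4 is true.
  4. {¬v5, ¬v1} — ¬v5 is true.
  5. {v3, ¬v4} — v3 is true.
  6. {¬v4, ¬v5} — ¬v5 is true.
  7. {¬v3, ¬v5} — ¬v5 is true.
  8. {¬v1, ¬v4} — ¬v4 is true.
  9. {¬v4, ¬v3} — ¬v4 is true.
  10. {v5, v3} — v3 is true.
  11. {¬v2, ¬v4} — ¬v4 is true.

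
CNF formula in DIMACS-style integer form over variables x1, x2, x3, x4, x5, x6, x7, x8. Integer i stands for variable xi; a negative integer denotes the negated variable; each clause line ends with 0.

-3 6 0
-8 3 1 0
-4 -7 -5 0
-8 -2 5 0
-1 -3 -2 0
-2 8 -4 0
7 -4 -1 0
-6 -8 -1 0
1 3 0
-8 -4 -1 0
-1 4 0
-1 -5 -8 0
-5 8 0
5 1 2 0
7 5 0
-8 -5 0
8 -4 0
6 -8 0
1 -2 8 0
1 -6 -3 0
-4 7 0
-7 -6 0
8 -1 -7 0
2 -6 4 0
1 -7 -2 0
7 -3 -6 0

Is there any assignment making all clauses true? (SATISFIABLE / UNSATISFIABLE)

x1 = True:
  propagation gives x4=True, x7=True, x5=False, x8=False; an empty clause results — contradiction.
x1 = False:
  propagation gives x3=True, x6=True; an empty clause results — contradiction.
Every branch closes, so no satisfying assignment exists.

UNSATISFIABLE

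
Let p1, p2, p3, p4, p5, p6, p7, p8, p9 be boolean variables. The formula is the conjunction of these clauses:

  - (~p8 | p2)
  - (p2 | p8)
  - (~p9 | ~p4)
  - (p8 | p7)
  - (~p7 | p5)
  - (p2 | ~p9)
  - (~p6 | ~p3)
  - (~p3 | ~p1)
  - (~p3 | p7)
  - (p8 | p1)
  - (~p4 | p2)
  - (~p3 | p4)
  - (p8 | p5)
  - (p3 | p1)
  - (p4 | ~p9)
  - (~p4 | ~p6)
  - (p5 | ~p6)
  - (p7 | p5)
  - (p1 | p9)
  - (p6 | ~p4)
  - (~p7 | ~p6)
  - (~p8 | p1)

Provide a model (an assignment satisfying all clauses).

p1=True, p2=True, p3=False, p4=False, p5=True, p6=False, p7=True, p8=True, p9=False

Pure literal: p2 appears only positively; assign p2 = True.
Pure literal: p5 appears only positively; assign p5 = True.
Try p1 = True.
  then p3 is forced to False.
Branch on p4: take p4 = False.
  then p9 is forced to False.
The remaining clauses are satisfied by p6 = False, p7 = True, p8 = True.
Check each clause:
  1. (p2 | ~p8) — p2 is true.
  2. (p8 | p2) — p8 is true.
  3. (~p4 | ~p9) — ~p4 is true.
  4. (p7 | p8) — p8 is true.
  5. (p5 | ~p7) — p5 is true.
  6. (p2 | ~p9) — p2 is true.
  7. (~p3 | ~p6) — ~p6 is true.
  8. (~p3 | ~p1) — ~p3 is true.
  9. (~p3 | p7) — ~p3 is true.
  10. (p1 | p8) — p8 is true.
  11. (~p4 | p2) — p2 is true.
  12. (~p3 | p4) — ~p3 is true.
  13. (p5 | p8) — p8 is true.
  14. (p1 | p3) — p1 is true.
  15. (p4 | ~p9) — ~p9 is true.
  16. (~p4 | ~p6) — ~p6 is true.
  17. (~p6 | p5) — ~p6 is true.
  18. (p5 | p7) — p5 is true.
  19. (p9 | p1) — p1 is true.
  20. (p6 | ~p4) — ~p4 is true.
  21. (~p7 | ~p6) — ~p6 is true.
  22. (p1 | ~p8) — p1 is true.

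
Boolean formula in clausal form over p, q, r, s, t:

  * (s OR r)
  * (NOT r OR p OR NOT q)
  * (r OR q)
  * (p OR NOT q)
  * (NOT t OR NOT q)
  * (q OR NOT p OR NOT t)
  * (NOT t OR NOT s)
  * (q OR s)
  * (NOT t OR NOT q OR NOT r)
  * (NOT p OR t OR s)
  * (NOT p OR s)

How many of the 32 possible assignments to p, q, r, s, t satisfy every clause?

Satisfying assignments:
  p=0 q=0 r=1 s=1 t=0
  p=1 q=0 r=1 s=1 t=0
  p=1 q=1 r=0 s=1 t=0
  p=1 q=1 r=1 s=1 t=0
Count: 4.

4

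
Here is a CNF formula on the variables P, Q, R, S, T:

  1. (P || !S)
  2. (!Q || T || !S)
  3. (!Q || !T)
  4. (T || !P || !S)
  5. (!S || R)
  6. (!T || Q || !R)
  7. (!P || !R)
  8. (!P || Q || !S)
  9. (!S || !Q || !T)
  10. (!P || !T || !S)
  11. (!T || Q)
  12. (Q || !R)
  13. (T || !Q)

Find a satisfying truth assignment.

P=F  Q=F  R=F  S=F  T=F

Pure literal: S appears only negated; assign S = False.
Set P = False and propagate.
Try Q = False.
  then T is forced to False.
  then R is forced to False.
Check each clause:
  1. (P || !S) — !S is true.
  2. (!S || T || !Q) — !S is true.
  3. (!Q || !T) — !T is true.
  4. (T || !P || !S) — !S is true.
  5. (!S || R) — !S is true.
  6. (!R || Q || !T) — !T is true.
  7. (!R || !P) — !R is true.
  8. (!P || Q || !S) — !S is true.
  9. (!Q || !T || !S) — !T is true.
  10. (!P || !S || !T) — !T is true.
  11. (Q || !T) — !T is true.
  12. (!R || Q) — !R is true.
  13. (T || !Q) — !Q is true.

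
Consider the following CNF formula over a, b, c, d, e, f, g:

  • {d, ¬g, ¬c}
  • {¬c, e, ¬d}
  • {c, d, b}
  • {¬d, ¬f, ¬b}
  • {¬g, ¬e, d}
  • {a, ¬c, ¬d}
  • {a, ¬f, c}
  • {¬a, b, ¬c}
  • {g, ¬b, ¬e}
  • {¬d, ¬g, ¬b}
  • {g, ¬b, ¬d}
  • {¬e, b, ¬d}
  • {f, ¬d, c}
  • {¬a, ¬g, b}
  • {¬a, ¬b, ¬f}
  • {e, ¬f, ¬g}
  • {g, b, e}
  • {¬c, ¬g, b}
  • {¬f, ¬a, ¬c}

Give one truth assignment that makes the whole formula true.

a=F, b=T, c=T, d=F, e=F, f=T, g=F

Check each clause:
  1. {¬c, d, ¬g} — ¬g is true.
  2. {e, ¬d, ¬c} — ¬d is true.
  3. {b, c, d} — b is true.
  4. {¬b, ¬f, ¬d} — ¬d is true.
  5. {d, ¬g, ¬e} — ¬g is true.
  6. {¬c, a, ¬d} — ¬d is true.
  7. {a, ¬f, c} — c is true.
  8. {b, ¬c, ¬a} — b is true.
  9. {¬b, ¬e, g} — ¬e is true.
  10. {¬b, ¬d, ¬g} — ¬g is true.
  11. {¬b, ¬d, g} — ¬d is true.
  12. {¬d, ¬e, b} — b is true.
  13. {f, ¬d, c} — c is true.
  14. {b, ¬a, ¬g} — ¬g is true.
  15. {¬b, ¬f, ¬a} — ¬a is true.
  16. {e, ¬g, ¬f} — ¬g is true.
  17. {g, e, b} — b is true.
  18. {¬c, b, ¬g} — ¬g is true.
  19. {¬a, ¬c, ¬f} — ¬a is true.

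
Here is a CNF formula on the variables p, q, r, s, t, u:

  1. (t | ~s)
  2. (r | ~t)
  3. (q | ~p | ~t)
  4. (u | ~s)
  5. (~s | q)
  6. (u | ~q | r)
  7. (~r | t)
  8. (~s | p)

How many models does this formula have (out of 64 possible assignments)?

Case analysis on s and t:
  s=T, t=T: remaining (p,q,r,u) ∈ {(T,T,T,T)} — 1.
  s=T, t=F: a clause becomes empty — 0.
  s=F, t=T: u free; 3 ways for (p,q,r) × 2^1 = 6.
  s=F, t=F: p free; 3 ways for (q,r,u) × 2^1 = 6.
Total: 1 + 0 + 6 + 6 = 13.

13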